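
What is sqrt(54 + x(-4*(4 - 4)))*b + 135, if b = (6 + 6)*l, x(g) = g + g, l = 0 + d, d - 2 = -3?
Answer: 135 - 36*sqrt(6) ≈ 46.818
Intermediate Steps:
d = -1 (d = 2 - 3 = -1)
l = -1 (l = 0 - 1 = -1)
x(g) = 2*g
b = -12 (b = (6 + 6)*(-1) = 12*(-1) = -12)
sqrt(54 + x(-4*(4 - 4)))*b + 135 = sqrt(54 + 2*(-4*(4 - 4)))*(-12) + 135 = sqrt(54 + 2*(-4*0))*(-12) + 135 = sqrt(54 + 2*0)*(-12) + 135 = sqrt(54 + 0)*(-12) + 135 = sqrt(54)*(-12) + 135 = (3*sqrt(6))*(-12) + 135 = -36*sqrt(6) + 135 = 135 - 36*sqrt(6)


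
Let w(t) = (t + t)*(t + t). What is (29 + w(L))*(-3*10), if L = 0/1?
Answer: -870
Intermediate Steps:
L = 0 (L = 1*0 = 0)
w(t) = 4*t**2 (w(t) = (2*t)*(2*t) = 4*t**2)
(29 + w(L))*(-3*10) = (29 + 4*0**2)*(-3*10) = (29 + 4*0)*(-30) = (29 + 0)*(-30) = 29*(-30) = -870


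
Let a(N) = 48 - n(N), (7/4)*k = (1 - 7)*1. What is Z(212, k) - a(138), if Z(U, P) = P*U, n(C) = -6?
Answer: -5466/7 ≈ -780.86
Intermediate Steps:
k = -24/7 (k = 4*((1 - 7)*1)/7 = 4*(-6*1)/7 = (4/7)*(-6) = -24/7 ≈ -3.4286)
a(N) = 54 (a(N) = 48 - 1*(-6) = 48 + 6 = 54)
Z(212, k) - a(138) = -24/7*212 - 1*54 = -5088/7 - 54 = -5466/7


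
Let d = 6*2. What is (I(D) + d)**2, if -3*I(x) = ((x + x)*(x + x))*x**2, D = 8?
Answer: 267257104/9 ≈ 2.9695e+7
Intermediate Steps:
I(x) = -4*x**4/3 (I(x) = -(x + x)*(x + x)*x**2/3 = -(2*x)*(2*x)*x**2/3 = -4*x**2*x**2/3 = -4*x**4/3)
d = 12
(I(D) + d)**2 = (-4/3*8**4 + 12)**2 = (-4/3*4096 + 12)**2 = (-16384/3 + 12)**2 = (-16348/3)**2 = 267257104/9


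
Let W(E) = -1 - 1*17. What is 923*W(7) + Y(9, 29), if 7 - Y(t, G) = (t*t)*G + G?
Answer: -18985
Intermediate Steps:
Y(t, G) = 7 - G - G*t**2 (Y(t, G) = 7 - ((t*t)*G + G) = 7 - (t**2*G + G) = 7 - (G*t**2 + G) = 7 - (G + G*t**2) = 7 + (-G - G*t**2) = 7 - G - G*t**2)
W(E) = -18 (W(E) = -1 - 17 = -18)
923*W(7) + Y(9, 29) = 923*(-18) + (7 - 1*29 - 1*29*9**2) = -16614 + (7 - 29 - 1*29*81) = -16614 + (7 - 29 - 2349) = -16614 - 2371 = -18985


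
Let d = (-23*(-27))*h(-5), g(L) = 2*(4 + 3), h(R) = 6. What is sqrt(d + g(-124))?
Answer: 2*sqrt(935) ≈ 61.156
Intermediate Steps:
g(L) = 14 (g(L) = 2*7 = 14)
d = 3726 (d = -23*(-27)*6 = 621*6 = 3726)
sqrt(d + g(-124)) = sqrt(3726 + 14) = sqrt(3740) = 2*sqrt(935)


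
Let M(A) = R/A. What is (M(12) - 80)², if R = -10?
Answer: 235225/36 ≈ 6534.0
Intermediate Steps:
M(A) = -10/A
(M(12) - 80)² = (-10/12 - 80)² = (-10*1/12 - 80)² = (-⅚ - 80)² = (-485/6)² = 235225/36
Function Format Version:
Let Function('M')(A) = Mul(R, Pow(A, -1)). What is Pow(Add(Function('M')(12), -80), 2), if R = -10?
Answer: Rational(235225, 36) ≈ 6534.0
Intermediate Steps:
Function('M')(A) = Mul(-10, Pow(A, -1))
Pow(Add(Function('M')(12), -80), 2) = Pow(Add(Mul(-10, Pow(12, -1)), -80), 2) = Pow(Add(Mul(-10, Rational(1, 12)), -80), 2) = Pow(Add(Rational(-5, 6), -80), 2) = Pow(Rational(-485, 6), 2) = Rational(235225, 36)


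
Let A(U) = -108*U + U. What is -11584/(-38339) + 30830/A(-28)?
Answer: 86906931/8204546 ≈ 10.593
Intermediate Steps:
A(U) = -107*U
-11584/(-38339) + 30830/A(-28) = -11584/(-38339) + 30830/((-107*(-28))) = -11584*(-1/38339) + 30830/2996 = 11584/38339 + 30830*(1/2996) = 11584/38339 + 15415/1498 = 86906931/8204546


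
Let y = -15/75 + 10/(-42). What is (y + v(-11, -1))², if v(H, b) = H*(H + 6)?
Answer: 32821441/11025 ≈ 2977.0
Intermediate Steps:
v(H, b) = H*(6 + H)
y = -46/105 (y = -15*1/75 + 10*(-1/42) = -⅕ - 5/21 = -46/105 ≈ -0.43810)
(y + v(-11, -1))² = (-46/105 - 11*(6 - 11))² = (-46/105 - 11*(-5))² = (-46/105 + 55)² = (5729/105)² = 32821441/11025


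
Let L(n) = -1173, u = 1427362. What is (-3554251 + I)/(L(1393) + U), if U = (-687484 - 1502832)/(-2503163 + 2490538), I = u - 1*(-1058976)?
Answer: 1926057375/1802687 ≈ 1068.4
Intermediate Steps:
I = 2486338 (I = 1427362 - 1*(-1058976) = 1427362 + 1058976 = 2486338)
U = 2190316/12625 (U = -2190316/(-12625) = -2190316*(-1/12625) = 2190316/12625 ≈ 173.49)
(-3554251 + I)/(L(1393) + U) = (-3554251 + 2486338)/(-1173 + 2190316/12625) = -1067913/(-12618809/12625) = -1067913*(-12625/12618809) = 1926057375/1802687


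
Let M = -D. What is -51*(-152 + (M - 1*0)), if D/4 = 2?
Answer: 8160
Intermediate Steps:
D = 8 (D = 4*2 = 8)
M = -8 (M = -1*8 = -8)
-51*(-152 + (M - 1*0)) = -51*(-152 + (-8 - 1*0)) = -51*(-152 + (-8 + 0)) = -51*(-152 - 8) = -51*(-160) = 8160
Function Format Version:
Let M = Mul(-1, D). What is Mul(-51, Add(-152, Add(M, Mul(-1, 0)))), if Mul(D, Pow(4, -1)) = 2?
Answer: 8160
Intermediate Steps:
D = 8 (D = Mul(4, 2) = 8)
M = -8 (M = Mul(-1, 8) = -8)
Mul(-51, Add(-152, Add(M, Mul(-1, 0)))) = Mul(-51, Add(-152, Add(-8, Mul(-1, 0)))) = Mul(-51, Add(-152, Add(-8, 0))) = Mul(-51, Add(-152, -8)) = Mul(-51, -160) = 8160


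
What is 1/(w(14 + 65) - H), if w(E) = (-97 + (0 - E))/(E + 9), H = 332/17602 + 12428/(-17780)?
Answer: -39120445/51634053 ≈ -0.75765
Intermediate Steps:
H = -26606837/39120445 (H = 332*(1/17602) + 12428*(-1/17780) = 166/8801 - 3107/4445 = -26606837/39120445 ≈ -0.68013)
w(E) = (-97 - E)/(9 + E)
1/(w(14 + 65) - H) = 1/((-97 - (14 + 65))/(9 + (14 + 65)) - 1*(-26606837/39120445)) = 1/((-97 - 1*79)/(9 + 79) + 26606837/39120445) = 1/((-97 - 79)/88 + 26606837/39120445) = 1/((1/88)*(-176) + 26606837/39120445) = 1/(-2 + 26606837/39120445) = 1/(-51634053/39120445) = -39120445/51634053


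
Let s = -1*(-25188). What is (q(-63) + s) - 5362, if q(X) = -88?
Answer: 19738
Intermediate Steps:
s = 25188
(q(-63) + s) - 5362 = (-88 + 25188) - 5362 = 25100 - 5362 = 19738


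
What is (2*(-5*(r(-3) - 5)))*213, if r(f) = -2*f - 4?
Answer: 6390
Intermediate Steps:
r(f) = -4 - 2*f
(2*(-5*(r(-3) - 5)))*213 = (2*(-5*((-4 - 2*(-3)) - 5)))*213 = (2*(-5*((-4 + 6) - 5)))*213 = (2*(-5*(2 - 5)))*213 = (2*(-5*(-3)))*213 = (2*15)*213 = 30*213 = 6390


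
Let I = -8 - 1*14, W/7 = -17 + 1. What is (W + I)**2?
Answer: 17956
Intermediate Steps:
W = -112 (W = 7*(-17 + 1) = 7*(-16) = -112)
I = -22 (I = -8 - 14 = -22)
(W + I)**2 = (-112 - 22)**2 = (-134)**2 = 17956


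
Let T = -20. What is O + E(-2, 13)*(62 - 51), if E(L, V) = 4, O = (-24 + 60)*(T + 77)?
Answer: 2096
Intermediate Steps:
O = 2052 (O = (-24 + 60)*(-20 + 77) = 36*57 = 2052)
O + E(-2, 13)*(62 - 51) = 2052 + 4*(62 - 51) = 2052 + 4*11 = 2052 + 44 = 2096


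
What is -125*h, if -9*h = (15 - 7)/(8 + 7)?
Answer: 200/27 ≈ 7.4074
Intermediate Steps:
h = -8/135 (h = -(15 - 7)/(9*(8 + 7)) = -8/(9*15) = -⅑*8/15 = -8/135 ≈ -0.059259)
-125*h = -125*(-8/135) = 200/27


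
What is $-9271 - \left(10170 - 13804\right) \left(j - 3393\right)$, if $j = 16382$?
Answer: $47192755$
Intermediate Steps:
$-9271 - \left(10170 - 13804\right) \left(j - 3393\right) = -9271 - \left(10170 - 13804\right) \left(16382 - 3393\right) = -9271 - \left(-3634\right) 12989 = -9271 - -47202026 = -9271 + 47202026 = 47192755$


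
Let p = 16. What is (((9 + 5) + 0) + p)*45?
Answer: 1350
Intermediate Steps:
(((9 + 5) + 0) + p)*45 = (((9 + 5) + 0) + 16)*45 = ((14 + 0) + 16)*45 = (14 + 16)*45 = 30*45 = 1350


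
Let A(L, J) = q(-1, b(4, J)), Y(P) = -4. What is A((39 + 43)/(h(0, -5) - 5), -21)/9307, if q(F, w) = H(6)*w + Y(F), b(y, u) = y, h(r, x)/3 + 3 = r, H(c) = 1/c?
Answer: -10/27921 ≈ -0.00035815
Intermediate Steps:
h(r, x) = -9 + 3*r
q(F, w) = -4 + w/6 (q(F, w) = w/6 - 4 = -4 + w/6)
A(L, J) = -10/3 (A(L, J) = -4 + (⅙)*4 = -4 + ⅔ = -10/3)
A((39 + 43)/(h(0, -5) - 5), -21)/9307 = -10/3/9307 = -10/3*1/9307 = -10/27921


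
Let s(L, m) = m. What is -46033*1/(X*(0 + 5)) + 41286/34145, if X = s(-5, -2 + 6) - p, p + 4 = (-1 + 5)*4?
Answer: 62937929/54632 ≈ 1152.0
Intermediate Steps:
p = 12 (p = -4 + (-1 + 5)*4 = -4 + 4*4 = -4 + 16 = 12)
X = -8 (X = (-2 + 6) - 1*12 = 4 - 12 = -8)
-46033*1/(X*(0 + 5)) + 41286/34145 = -46033*(-1/(8*(0 + 5))) + 41286/34145 = -46033/((5*1)*(-8)) + 41286*(1/34145) = -46033/(5*(-8)) + 41286/34145 = -46033/(-40) + 41286/34145 = -46033*(-1/40) + 41286/34145 = 46033/40 + 41286/34145 = 62937929/54632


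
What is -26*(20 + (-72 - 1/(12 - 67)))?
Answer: 74334/55 ≈ 1351.5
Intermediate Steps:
-26*(20 + (-72 - 1/(12 - 67))) = -26*(20 + (-72 - 1/(-55))) = -26*(20 + (-72 - 1*(-1/55))) = -26*(20 + (-72 + 1/55)) = -26*(20 - 3959/55) = -26*(-2859/55) = 74334/55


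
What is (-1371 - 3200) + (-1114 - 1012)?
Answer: -6697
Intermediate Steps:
(-1371 - 3200) + (-1114 - 1012) = -4571 - 2126 = -6697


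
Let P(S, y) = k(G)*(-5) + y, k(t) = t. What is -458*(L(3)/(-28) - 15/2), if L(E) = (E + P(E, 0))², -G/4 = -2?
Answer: 361591/14 ≈ 25828.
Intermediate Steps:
G = 8 (G = -4*(-2) = 8)
P(S, y) = -40 + y (P(S, y) = 8*(-5) + y = -40 + y)
L(E) = (-40 + E)² (L(E) = (E + (-40 + 0))² = (E - 40)² = (-40 + E)²)
-458*(L(3)/(-28) - 15/2) = -458*((-40 + 3)²/(-28) - 15/2) = -458*((-37)²*(-1/28) - 15*½) = -458*(1369*(-1/28) - 15/2) = -458*(-1369/28 - 15/2) = -458*(-1579/28) = 361591/14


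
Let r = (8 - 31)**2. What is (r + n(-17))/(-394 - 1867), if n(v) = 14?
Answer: -543/2261 ≈ -0.24016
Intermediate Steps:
r = 529 (r = (-23)**2 = 529)
(r + n(-17))/(-394 - 1867) = (529 + 14)/(-394 - 1867) = 543/(-2261) = 543*(-1/2261) = -543/2261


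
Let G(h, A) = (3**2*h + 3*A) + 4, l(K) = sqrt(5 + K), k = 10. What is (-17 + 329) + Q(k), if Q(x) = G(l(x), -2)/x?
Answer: 1559/5 + 9*sqrt(15)/10 ≈ 315.29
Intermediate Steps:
G(h, A) = 4 + 3*A + 9*h (G(h, A) = (9*h + 3*A) + 4 = (3*A + 9*h) + 4 = 4 + 3*A + 9*h)
Q(x) = (-2 + 9*sqrt(5 + x))/x (Q(x) = (4 + 3*(-2) + 9*sqrt(5 + x))/x = (4 - 6 + 9*sqrt(5 + x))/x = (-2 + 9*sqrt(5 + x))/x)
(-17 + 329) + Q(k) = (-17 + 329) + (-2 + 9*sqrt(5 + 10))/10 = 312 + (-2 + 9*sqrt(15))/10 = 312 + (-1/5 + 9*sqrt(15)/10) = 1559/5 + 9*sqrt(15)/10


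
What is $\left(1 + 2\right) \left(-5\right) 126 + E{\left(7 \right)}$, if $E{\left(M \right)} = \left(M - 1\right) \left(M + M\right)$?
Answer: $-1806$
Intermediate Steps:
$E{\left(M \right)} = 2 M \left(-1 + M\right)$ ($E{\left(M \right)} = \left(-1 + M\right) 2 M = 2 M \left(-1 + M\right)$)
$\left(1 + 2\right) \left(-5\right) 126 + E{\left(7 \right)} = \left(1 + 2\right) \left(-5\right) 126 + 2 \cdot 7 \left(-1 + 7\right) = 3 \left(-5\right) 126 + 2 \cdot 7 \cdot 6 = \left(-15\right) 126 + 84 = -1890 + 84 = -1806$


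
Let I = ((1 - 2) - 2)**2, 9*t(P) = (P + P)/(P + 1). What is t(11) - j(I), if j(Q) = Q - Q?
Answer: 11/54 ≈ 0.20370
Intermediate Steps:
t(P) = 2*P/(9*(1 + P)) (t(P) = ((P + P)/(P + 1))/9 = ((2*P)/(1 + P))/9 = (2*P/(1 + P))/9 = 2*P/(9*(1 + P)))
I = 9 (I = (-1 - 2)**2 = (-3)**2 = 9)
j(Q) = 0
t(11) - j(I) = (2/9)*11/(1 + 11) - 1*0 = (2/9)*11/12 + 0 = (2/9)*11*(1/12) + 0 = 11/54 + 0 = 11/54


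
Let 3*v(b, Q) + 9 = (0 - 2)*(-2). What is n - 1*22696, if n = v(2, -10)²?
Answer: -204239/9 ≈ -22693.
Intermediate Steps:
v(b, Q) = -5/3 (v(b, Q) = -3 + ((0 - 2)*(-2))/3 = -3 + (-2*(-2))/3 = -3 + (⅓)*4 = -3 + 4/3 = -5/3)
n = 25/9 (n = (-5/3)² = 25/9 ≈ 2.7778)
n - 1*22696 = 25/9 - 1*22696 = 25/9 - 22696 = -204239/9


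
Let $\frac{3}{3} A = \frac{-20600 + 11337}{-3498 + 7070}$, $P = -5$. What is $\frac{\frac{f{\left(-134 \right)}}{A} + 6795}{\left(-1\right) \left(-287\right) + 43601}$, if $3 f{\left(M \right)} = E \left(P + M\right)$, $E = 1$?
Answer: $\frac{189322763}{1219603632} \approx 0.15523$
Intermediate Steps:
$A = - \frac{9263}{3572}$ ($A = \frac{-20600 + 11337}{-3498 + 7070} = - \frac{9263}{3572} \approx -2.5932$)
$f{\left(M \right)} = - \frac{5}{3} + \frac{M}{3}$ ($f{\left(M \right)} = \frac{1 \left(-5 + M\right)}{3} = \frac{-5 + M}{3} = - \frac{5}{3} + \frac{M}{3}$)
$\frac{\frac{f{\left(-134 \right)}}{A} + 6795}{\left(-1\right) \left(-287\right) + 43601} = \frac{\frac{- \frac{5}{3} + \frac{1}{3} \left(-134\right)}{- \frac{9263}{3572}} + 6795}{\left(-1\right) \left(-287\right) + 43601} = \frac{\left(- \frac{5}{3} - \frac{134}{3}\right) \left(- \frac{3572}{9263}\right) + 6795}{287 + 43601} = \frac{\left(- \frac{139}{3}\right) \left(- \frac{3572}{9263}\right) + 6795}{43888} = \left(\frac{496508}{27789} + 6795\right) \frac{1}{43888} = \frac{189322763}{27789} \cdot \frac{1}{43888} = \frac{189322763}{1219603632}$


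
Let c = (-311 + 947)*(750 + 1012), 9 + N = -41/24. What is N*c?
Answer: -12000101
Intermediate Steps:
N = -257/24 (N = -9 - 41/24 = -257/24 ≈ -10.708)
c = 1120632 (c = 636*1762 = 1120632)
N*c = -257/24*1120632 = -12000101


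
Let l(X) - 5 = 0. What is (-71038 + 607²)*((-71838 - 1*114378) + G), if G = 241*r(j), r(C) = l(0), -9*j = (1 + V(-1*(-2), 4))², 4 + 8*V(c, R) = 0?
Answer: -55024306521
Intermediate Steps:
l(X) = 5 (l(X) = 5 + 0 = 5)
V(c, R) = -½ (V(c, R) = -½ + (⅛)*0 = -½ + 0 = -½)
j = -1/36 (j = -(1 - ½)²/9 = -(½)²/9 = -⅑*¼ = -1/36 ≈ -0.027778)
r(C) = 5
G = 1205 (G = 241*5 = 1205)
(-71038 + 607²)*((-71838 - 1*114378) + G) = (-71038 + 607²)*((-71838 - 1*114378) + 1205) = (-71038 + 368449)*((-71838 - 114378) + 1205) = 297411*(-186216 + 1205) = 297411*(-185011) = -55024306521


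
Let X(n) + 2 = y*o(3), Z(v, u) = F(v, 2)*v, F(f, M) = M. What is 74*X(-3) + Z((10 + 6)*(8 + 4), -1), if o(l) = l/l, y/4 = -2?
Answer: -356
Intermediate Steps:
y = -8 (y = 4*(-2) = -8)
o(l) = 1
Z(v, u) = 2*v
X(n) = -10 (X(n) = -2 - 8*1 = -2 - 8 = -10)
74*X(-3) + Z((10 + 6)*(8 + 4), -1) = 74*(-10) + 2*((10 + 6)*(8 + 4)) = -740 + 2*(16*12) = -740 + 2*192 = -740 + 384 = -356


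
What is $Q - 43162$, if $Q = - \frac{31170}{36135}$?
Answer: $- \frac{103979336}{2409} \approx -43163.0$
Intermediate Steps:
$Q = - \frac{2078}{2409}$ ($Q = \left(-31170\right) \frac{1}{36135} = - \frac{2078}{2409} \approx -0.8626$)
$Q - 43162 = - \frac{2078}{2409} - 43162 = - \frac{103979336}{2409}$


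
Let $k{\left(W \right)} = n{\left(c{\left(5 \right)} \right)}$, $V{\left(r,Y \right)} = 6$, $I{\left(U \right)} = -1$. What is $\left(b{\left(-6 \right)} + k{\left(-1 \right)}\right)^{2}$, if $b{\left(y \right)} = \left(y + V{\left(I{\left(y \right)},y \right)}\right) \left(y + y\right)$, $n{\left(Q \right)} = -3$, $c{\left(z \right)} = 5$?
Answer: $9$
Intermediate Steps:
$k{\left(W \right)} = -3$
$b{\left(y \right)} = 2 y \left(6 + y\right)$ ($b{\left(y \right)} = \left(y + 6\right) \left(y + y\right) = \left(6 + y\right) 2 y = 2 y \left(6 + y\right)$)
$\left(b{\left(-6 \right)} + k{\left(-1 \right)}\right)^{2} = \left(2 \left(-6\right) \left(6 - 6\right) - 3\right)^{2} = \left(2 \left(-6\right) 0 - 3\right)^{2} = \left(0 - 3\right)^{2} = \left(-3\right)^{2} = 9$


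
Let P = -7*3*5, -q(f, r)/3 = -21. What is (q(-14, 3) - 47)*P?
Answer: -1680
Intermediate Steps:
q(f, r) = 63 (q(f, r) = -3*(-21) = 63)
P = -105 (P = -21*5 = -105)
(q(-14, 3) - 47)*P = (63 - 47)*(-105) = 16*(-105) = -1680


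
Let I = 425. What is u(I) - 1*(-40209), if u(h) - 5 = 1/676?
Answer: 27184665/676 ≈ 40214.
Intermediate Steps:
u(h) = 3381/676 (u(h) = 5 + 1/676 = 3381/676)
u(I) - 1*(-40209) = 3381/676 - 1*(-40209) = 3381/676 + 40209 = 27184665/676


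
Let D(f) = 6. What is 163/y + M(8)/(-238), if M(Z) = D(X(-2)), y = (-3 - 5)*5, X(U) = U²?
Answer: -19517/4760 ≈ -4.1002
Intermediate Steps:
y = -40 (y = -8*5 = -40)
M(Z) = 6
163/y + M(8)/(-238) = 163/(-40) + 6/(-238) = 163*(-1/40) + 6*(-1/238) = -163/40 - 3/119 = -19517/4760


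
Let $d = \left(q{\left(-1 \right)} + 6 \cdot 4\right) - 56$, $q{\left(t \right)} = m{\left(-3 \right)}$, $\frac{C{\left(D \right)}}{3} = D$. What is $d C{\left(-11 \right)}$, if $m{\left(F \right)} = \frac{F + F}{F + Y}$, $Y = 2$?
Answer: $858$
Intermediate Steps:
$C{\left(D \right)} = 3 D$
$m{\left(F \right)} = \frac{2 F}{2 + F}$ ($m{\left(F \right)} = \frac{F + F}{F + 2} = \frac{2 F}{2 + F}$)
$q{\left(t \right)} = 6$ ($q{\left(t \right)} = 2 \left(-3\right) \frac{1}{2 - 3} = 2 \left(-3\right) \frac{1}{-1} = 2 \left(-3\right) \left(-1\right) = 6$)
$d = -26$ ($d = \left(6 + 6 \cdot 4\right) - 56 = \left(6 + 24\right) - 56 = 30 - 56 = -26$)
$d C{\left(-11 \right)} = - 26 \cdot 3 \left(-11\right) = \left(-26\right) \left(-33\right) = 858$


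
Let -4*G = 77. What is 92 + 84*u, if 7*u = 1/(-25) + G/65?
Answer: 28589/325 ≈ 87.966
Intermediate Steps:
G = -77/4 (G = -1/4*77 = -77/4 ≈ -19.250)
u = -437/9100 (u = (1/(-25) - 77/4/65)/7 = (1*(-1/25) - 77/4*1/65)/7 = (-1/25 - 77/260)/7 = (1/7)*(-437/1300) = -437/9100 ≈ -0.048022)
92 + 84*u = 92 + 84*(-437/9100) = 92 - 1311/325 = 28589/325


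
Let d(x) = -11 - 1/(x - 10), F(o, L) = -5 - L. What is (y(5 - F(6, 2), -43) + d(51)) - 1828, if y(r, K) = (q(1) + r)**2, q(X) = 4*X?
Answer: -64904/41 ≈ -1583.0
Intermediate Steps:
d(x) = -11 - 1/(-10 + x)
y(r, K) = (4 + r)**2 (y(r, K) = (4*1 + r)**2 = (4 + r)**2)
(y(5 - F(6, 2), -43) + d(51)) - 1828 = ((4 + (5 - (-5 - 1*2)))**2 + (109 - 11*51)/(-10 + 51)) - 1828 = ((4 + (5 - (-5 - 2)))**2 + (109 - 561)/41) - 1828 = ((4 + (5 - 1*(-7)))**2 + (1/41)*(-452)) - 1828 = ((4 + (5 + 7))**2 - 452/41) - 1828 = ((4 + 12)**2 - 452/41) - 1828 = (16**2 - 452/41) - 1828 = (256 - 452/41) - 1828 = 10044/41 - 1828 = -64904/41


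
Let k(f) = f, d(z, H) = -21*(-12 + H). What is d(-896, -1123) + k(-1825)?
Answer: 22010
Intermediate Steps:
d(z, H) = 252 - 21*H
d(-896, -1123) + k(-1825) = (252 - 21*(-1123)) - 1825 = (252 + 23583) - 1825 = 23835 - 1825 = 22010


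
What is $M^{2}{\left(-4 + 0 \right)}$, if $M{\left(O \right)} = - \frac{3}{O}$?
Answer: $\frac{9}{16} \approx 0.5625$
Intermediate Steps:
$M^{2}{\left(-4 + 0 \right)} = \left(- \frac{3}{-4 + 0}\right)^{2} = \left(- \frac{3}{-4}\right)^{2} = \left(\left(-3\right) \left(- \frac{1}{4}\right)\right)^{2} = \left(\frac{3}{4}\right)^{2} = \frac{9}{16}$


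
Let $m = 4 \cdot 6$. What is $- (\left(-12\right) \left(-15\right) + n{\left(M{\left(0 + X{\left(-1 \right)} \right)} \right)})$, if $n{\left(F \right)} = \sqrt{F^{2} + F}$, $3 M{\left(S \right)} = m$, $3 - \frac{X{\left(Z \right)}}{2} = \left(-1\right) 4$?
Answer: $-180 - 6 \sqrt{2} \approx -188.49$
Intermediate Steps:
$X{\left(Z \right)} = 14$ ($X{\left(Z \right)} = 6 - 2 \left(\left(-1\right) 4\right) = 6 - -8 = 6 + 8 = 14$)
$m = 24$
$M{\left(S \right)} = 8$ ($M{\left(S \right)} = \frac{1}{3} \cdot 24 = 8$)
$n{\left(F \right)} = \sqrt{F + F^{2}}$
$- (\left(-12\right) \left(-15\right) + n{\left(M{\left(0 + X{\left(-1 \right)} \right)} \right)}) = - (\left(-12\right) \left(-15\right) + \sqrt{8 \left(1 + 8\right)}) = - (180 + \sqrt{8 \cdot 9}) = - (180 + \sqrt{72}) = - (180 + 6 \sqrt{2}) = -180 - 6 \sqrt{2}$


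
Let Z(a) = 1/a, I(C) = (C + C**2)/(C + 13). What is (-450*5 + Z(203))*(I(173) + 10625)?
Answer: -152733211608/6293 ≈ -2.4270e+7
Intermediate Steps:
I(C) = (C + C**2)/(13 + C)
(-450*5 + Z(203))*(I(173) + 10625) = (-450*5 + 1/203)*(173*(1 + 173)/(13 + 173) + 10625) = (-2250 + 1/203)*(173*174/186 + 10625) = -456749*(173*(1/186)*174 + 10625)/203 = -456749*(5017/31 + 10625)/203 = -456749/203*334392/31 = -152733211608/6293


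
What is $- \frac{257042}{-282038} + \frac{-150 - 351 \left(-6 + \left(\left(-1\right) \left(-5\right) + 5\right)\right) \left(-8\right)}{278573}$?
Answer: $\frac{37365253091}{39284085887} \approx 0.95115$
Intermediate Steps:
$- \frac{257042}{-282038} + \frac{-150 - 351 \left(-6 + \left(\left(-1\right) \left(-5\right) + 5\right)\right) \left(-8\right)}{278573} = \left(-257042\right) \left(- \frac{1}{282038}\right) + \left(-150 - 351 \left(-6 + \left(5 + 5\right)\right) \left(-8\right)\right) \frac{1}{278573} = \frac{128521}{141019} + \left(-150 - 351 \left(-6 + 10\right) \left(-8\right)\right) \frac{1}{278573} = \frac{128521}{141019} + \left(-150 - 351 \cdot 4 \left(-8\right)\right) \frac{1}{278573} = \frac{128521}{141019} + \left(-150 - -11232\right) \frac{1}{278573} = \frac{128521}{141019} + \left(-150 + 11232\right) \frac{1}{278573} = \frac{128521}{141019} + 11082 \cdot \frac{1}{278573} = \frac{128521}{141019} + \frac{11082}{278573} = \frac{37365253091}{39284085887}$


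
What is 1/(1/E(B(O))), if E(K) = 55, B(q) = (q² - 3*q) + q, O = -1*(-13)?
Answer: 55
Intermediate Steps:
O = 13
B(q) = q² - 2*q
1/(1/E(B(O))) = 1/(1/55) = 55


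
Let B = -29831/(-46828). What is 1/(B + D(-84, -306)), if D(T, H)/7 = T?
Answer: -2036/1195871 ≈ -0.0017025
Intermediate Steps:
D(T, H) = 7*T
B = 1297/2036 (B = -29831*(-1/46828) = 1297/2036 ≈ 0.63703)
1/(B + D(-84, -306)) = 1/(1297/2036 + 7*(-84)) = 1/(1297/2036 - 588) = 1/(-1195871/2036) = -2036/1195871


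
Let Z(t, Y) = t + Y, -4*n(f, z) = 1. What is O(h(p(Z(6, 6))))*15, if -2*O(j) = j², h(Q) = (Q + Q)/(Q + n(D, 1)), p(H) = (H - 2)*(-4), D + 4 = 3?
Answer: -768000/25921 ≈ -29.628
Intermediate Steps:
D = -1 (D = -4 + 3 = -1)
n(f, z) = -¼ (n(f, z) = -¼*1 = -¼)
Z(t, Y) = Y + t
p(H) = 8 - 4*H (p(H) = (-2 + H)*(-4) = 8 - 4*H)
h(Q) = 2*Q/(-¼ + Q) (h(Q) = (Q + Q)/(Q - ¼) = (2*Q)/(-¼ + Q) = 2*Q/(-¼ + Q))
O(j) = -j²/2
O(h(p(Z(6, 6))))*15 = -64*(8 - 4*(6 + 6))²/(-1 + 4*(8 - 4*(6 + 6)))²/2*15 = -64*(8 - 4*12)²/(-1 + 4*(8 - 4*12))²/2*15 = -64*(8 - 48)²/(-1 + 4*(8 - 48))²/2*15 = -102400/(-1 + 4*(-40))²/2*15 = -102400/(-1 - 160)²/2*15 = -(8*(-40)/(-161))²/2*15 = -(8*(-40)*(-1/161))²/2*15 = -(320/161)²/2*15 = -½*102400/25921*15 = -51200/25921*15 = -768000/25921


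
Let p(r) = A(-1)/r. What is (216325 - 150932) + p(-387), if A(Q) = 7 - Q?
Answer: 25307083/387 ≈ 65393.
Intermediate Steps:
p(r) = 8/r (p(r) = (7 - 1*(-1))/r = (7 + 1)/r = 8/r)
(216325 - 150932) + p(-387) = (216325 - 150932) + 8/(-387) = 65393 + 8*(-1/387) = 65393 - 8/387 = 25307083/387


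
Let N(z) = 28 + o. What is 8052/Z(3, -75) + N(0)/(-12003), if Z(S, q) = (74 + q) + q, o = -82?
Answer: -8053671/76019 ≈ -105.94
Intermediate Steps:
Z(S, q) = 74 + 2*q
N(z) = -54 (N(z) = 28 - 82 = -54)
8052/Z(3, -75) + N(0)/(-12003) = 8052/(74 + 2*(-75)) - 54/(-12003) = 8052/(74 - 150) - 54*(-1/12003) = 8052/(-76) + 18/4001 = 8052*(-1/76) + 18/4001 = -2013/19 + 18/4001 = -8053671/76019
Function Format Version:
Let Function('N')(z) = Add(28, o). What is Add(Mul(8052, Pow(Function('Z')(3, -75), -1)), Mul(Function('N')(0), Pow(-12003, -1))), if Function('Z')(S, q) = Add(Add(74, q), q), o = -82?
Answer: Rational(-8053671, 76019) ≈ -105.94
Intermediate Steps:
Function('Z')(S, q) = Add(74, Mul(2, q))
Function('N')(z) = -54 (Function('N')(z) = Add(28, -82) = -54)
Add(Mul(8052, Pow(Function('Z')(3, -75), -1)), Mul(Function('N')(0), Pow(-12003, -1))) = Add(Mul(8052, Pow(Add(74, Mul(2, -75)), -1)), Mul(-54, Pow(-12003, -1))) = Add(Mul(8052, Pow(Add(74, -150), -1)), Mul(-54, Rational(-1, 12003))) = Add(Mul(8052, Pow(-76, -1)), Rational(18, 4001)) = Add(Mul(8052, Rational(-1, 76)), Rational(18, 4001)) = Add(Rational(-2013, 19), Rational(18, 4001)) = Rational(-8053671, 76019)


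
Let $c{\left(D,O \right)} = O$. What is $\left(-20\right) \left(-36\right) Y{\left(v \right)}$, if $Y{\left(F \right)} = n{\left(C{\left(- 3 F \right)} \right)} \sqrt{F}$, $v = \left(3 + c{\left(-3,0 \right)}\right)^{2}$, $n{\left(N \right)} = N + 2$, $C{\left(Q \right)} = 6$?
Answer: $17280$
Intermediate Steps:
$n{\left(N \right)} = 2 + N$
$v = 9$ ($v = \left(3 + 0\right)^{2} = 3^{2} = 9$)
$Y{\left(F \right)} = 8 \sqrt{F}$ ($Y{\left(F \right)} = \left(2 + 6\right) \sqrt{F} = 8 \sqrt{F}$)
$\left(-20\right) \left(-36\right) Y{\left(v \right)} = \left(-20\right) \left(-36\right) 8 \sqrt{9} = 720 \cdot 8 \cdot 3 = 720 \cdot 24 = 17280$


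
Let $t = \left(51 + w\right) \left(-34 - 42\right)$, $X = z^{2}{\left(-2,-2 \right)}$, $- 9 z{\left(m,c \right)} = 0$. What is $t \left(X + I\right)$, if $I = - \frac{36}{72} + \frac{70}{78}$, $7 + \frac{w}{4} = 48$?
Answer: $- \frac{253270}{39} \approx -6494.1$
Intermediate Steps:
$w = 164$ ($w = -28 + 4 \cdot 48 = -28 + 192 = 164$)
$z{\left(m,c \right)} = 0$ ($z{\left(m,c \right)} = \left(- \frac{1}{9}\right) 0 = 0$)
$I = \frac{31}{78}$ ($I = \left(-36\right) \frac{1}{72} + 70 \cdot \frac{1}{78} = - \frac{1}{2} + \frac{35}{39} = \frac{31}{78} \approx 0.39744$)
$X = 0$ ($X = 0^{2} = 0$)
$t = -16340$ ($t = \left(51 + 164\right) \left(-34 - 42\right) = 215 \left(-76\right) = -16340$)
$t \left(X + I\right) = - 16340 \left(0 + \frac{31}{78}\right) = \left(-16340\right) \frac{31}{78} = - \frac{253270}{39}$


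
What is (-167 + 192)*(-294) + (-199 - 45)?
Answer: -7594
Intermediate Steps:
(-167 + 192)*(-294) + (-199 - 45) = 25*(-294) - 244 = -7350 - 244 = -7594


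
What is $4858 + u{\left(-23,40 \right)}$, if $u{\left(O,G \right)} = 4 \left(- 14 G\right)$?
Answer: $2618$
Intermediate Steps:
$u{\left(O,G \right)} = - 56 G$
$4858 + u{\left(-23,40 \right)} = 4858 - 2240 = 2618$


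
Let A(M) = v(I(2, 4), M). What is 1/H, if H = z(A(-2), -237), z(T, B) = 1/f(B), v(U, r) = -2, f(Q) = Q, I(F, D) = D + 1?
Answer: -237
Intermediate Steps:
I(F, D) = 1 + D
A(M) = -2
z(T, B) = 1/B
H = -1/237 (H = 1/(-237) = -1/237 ≈ -0.0042194)
1/H = 1/(-1/237) = -237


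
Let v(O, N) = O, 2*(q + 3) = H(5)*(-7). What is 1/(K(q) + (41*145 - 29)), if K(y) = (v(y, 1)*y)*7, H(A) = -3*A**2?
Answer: 4/1909191 ≈ 2.0951e-6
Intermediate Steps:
q = 519/2 (q = -3 + (-3*5**2*(-7))/2 = -3 + (-3*25*(-7))/2 = -3 + (-75*(-7))/2 = -3 + (1/2)*525 = -3 + 525/2 = 519/2 ≈ 259.50)
K(y) = 7*y**2 (K(y) = (y*y)*7 = y**2*7 = 7*y**2)
1/(K(q) + (41*145 - 29)) = 1/(7*(519/2)**2 + (41*145 - 29)) = 1/(7*(269361/4) + (5945 - 29)) = 1/(1885527/4 + 5916) = 1/(1909191/4) = 4/1909191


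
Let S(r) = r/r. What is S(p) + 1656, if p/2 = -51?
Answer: 1657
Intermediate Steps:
p = -102 (p = 2*(-51) = -102)
S(r) = 1
S(p) + 1656 = 1 + 1656 = 1657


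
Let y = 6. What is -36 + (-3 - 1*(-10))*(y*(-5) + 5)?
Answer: -211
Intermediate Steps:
-36 + (-3 - 1*(-10))*(y*(-5) + 5) = -36 + (-3 - 1*(-10))*(6*(-5) + 5) = -36 + (-3 + 10)*(-30 + 5) = -36 + 7*(-25) = -36 - 175 = -211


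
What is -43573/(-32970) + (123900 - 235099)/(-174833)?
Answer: 11284229339/5764244010 ≈ 1.9576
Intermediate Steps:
-43573/(-32970) + (123900 - 235099)/(-174833) = -43573*(-1/32970) - 111199*(-1/174833) = 43573/32970 + 111199/174833 = 11284229339/5764244010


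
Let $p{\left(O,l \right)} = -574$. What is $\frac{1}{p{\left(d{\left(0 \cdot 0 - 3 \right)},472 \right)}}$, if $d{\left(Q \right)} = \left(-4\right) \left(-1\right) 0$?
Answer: $- \frac{1}{574} \approx -0.0017422$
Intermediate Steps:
$d{\left(Q \right)} = 0$ ($d{\left(Q \right)} = 4 \cdot 0 = 0$)
$\frac{1}{p{\left(d{\left(0 \cdot 0 - 3 \right)},472 \right)}} = \frac{1}{-574} = - \frac{1}{574}$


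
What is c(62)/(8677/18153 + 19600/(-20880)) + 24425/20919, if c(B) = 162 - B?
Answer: -30425825450/140931303 ≈ -215.89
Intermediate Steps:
c(62)/(8677/18153 + 19600/(-20880)) + 24425/20919 = (162 - 1*62)/(8677/18153 + 19600/(-20880)) + 24425/20919 = (162 - 62)/(8677*(1/18153) + 19600*(-1/20880)) + 24425*(1/20919) = 100/(8677/18153 - 245/261) + 24425/20919 = 100/(-26948/58493) + 24425/20919 = 100*(-58493/26948) + 24425/20919 = -1462325/6737 + 24425/20919 = -30425825450/140931303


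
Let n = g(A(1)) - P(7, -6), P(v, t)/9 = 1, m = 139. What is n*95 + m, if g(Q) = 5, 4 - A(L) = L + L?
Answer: -241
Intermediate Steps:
A(L) = 4 - 2*L (A(L) = 4 - (L + L) = 4 - 2*L)
P(v, t) = 9 (P(v, t) = 9*1 = 9)
n = -4 (n = 5 - 1*9 = 5 - 9 = -4)
n*95 + m = -4*95 + 139 = -380 + 139 = -241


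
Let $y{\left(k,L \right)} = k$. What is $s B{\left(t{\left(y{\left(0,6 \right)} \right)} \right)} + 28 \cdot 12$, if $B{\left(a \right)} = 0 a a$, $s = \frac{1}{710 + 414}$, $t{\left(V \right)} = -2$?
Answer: $336$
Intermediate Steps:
$s = \frac{1}{1124} \approx 0.00088968$
$B{\left(a \right)} = 0$ ($B{\left(a \right)} = 0 a = 0$)
$s B{\left(t{\left(y{\left(0,6 \right)} \right)} \right)} + 28 \cdot 12 = \frac{1}{1124} \cdot 0 + 28 \cdot 12 = 0 + 336 = 336$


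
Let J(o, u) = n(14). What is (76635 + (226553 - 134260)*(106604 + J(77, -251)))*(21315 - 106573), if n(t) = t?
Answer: -838953359565922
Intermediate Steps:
J(o, u) = 14
(76635 + (226553 - 134260)*(106604 + J(77, -251)))*(21315 - 106573) = (76635 + (226553 - 134260)*(106604 + 14))*(21315 - 106573) = (76635 + 92293*106618)*(-85258) = (76635 + 9840095074)*(-85258) = 9840171709*(-85258) = -838953359565922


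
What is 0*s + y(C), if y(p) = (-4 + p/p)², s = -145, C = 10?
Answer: 9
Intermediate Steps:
y(p) = 9 (y(p) = (-4 + 1)² = (-3)² = 9)
0*s + y(C) = 0*(-145) + 9 = 0 + 9 = 9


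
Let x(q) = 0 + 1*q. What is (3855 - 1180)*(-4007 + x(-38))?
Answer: -10820375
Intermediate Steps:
x(q) = q (x(q) = 0 + q = q)
(3855 - 1180)*(-4007 + x(-38)) = (3855 - 1180)*(-4007 - 38) = 2675*(-4045) = -10820375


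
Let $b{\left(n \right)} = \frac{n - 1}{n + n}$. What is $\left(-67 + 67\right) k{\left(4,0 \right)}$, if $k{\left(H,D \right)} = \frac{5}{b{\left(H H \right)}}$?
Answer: $0$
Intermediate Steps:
$b{\left(n \right)} = \frac{-1 + n}{2 n}$
$k{\left(H,D \right)} = \frac{10 H^{2}}{-1 + H^{2}}$ ($k{\left(H,D \right)} = \frac{5}{\frac{1}{2} \frac{1}{H H} \left(-1 + H H\right)} = \frac{5}{\frac{1}{2} \frac{1}{H^{2}} \left(-1 + H^{2}\right)} = 5 \frac{2 H^{2}}{-1 + H^{2}} = \frac{10 H^{2}}{-1 + H^{2}}$)
$\left(-67 + 67\right) k{\left(4,0 \right)} = \left(-67 + 67\right) \frac{10 \cdot 4^{2}}{-1 + 4^{2}} = 0 \cdot 10 \cdot 16 \frac{1}{-1 + 16} = 0 \cdot 10 \cdot 16 \cdot \frac{1}{15} = 0 \cdot \frac{32}{3} = 0$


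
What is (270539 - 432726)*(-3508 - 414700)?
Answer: 67827900896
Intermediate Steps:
(270539 - 432726)*(-3508 - 414700) = -162187*(-418208) = 67827900896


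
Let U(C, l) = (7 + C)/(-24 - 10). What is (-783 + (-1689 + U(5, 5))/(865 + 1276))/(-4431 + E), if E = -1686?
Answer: 9509190/74213483 ≈ 0.12813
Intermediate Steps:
U(C, l) = -7/34 - C/34 (U(C, l) = (7 + C)/(-34) = (7 + C)*(-1/34) = -7/34 - C/34)
(-783 + (-1689 + U(5, 5))/(865 + 1276))/(-4431 + E) = (-783 + (-1689 + (-7/34 - 1/34*5))/(865 + 1276))/(-4431 - 1686) = (-783 + (-1689 + (-7/34 - 5/34))/2141)/(-6117) = (-783 + (-1689 - 6/17)*(1/2141))*(-1/6117) = (-783 - 28719/17*1/2141)*(-1/6117) = (-783 - 28719/36397)*(-1/6117) = -28527570/36397*(-1/6117) = 9509190/74213483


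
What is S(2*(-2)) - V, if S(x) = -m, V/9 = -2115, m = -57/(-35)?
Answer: 666168/35 ≈ 19033.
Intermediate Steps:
m = 57/35 (m = -57*(-1/35) = 57/35 ≈ 1.6286)
V = -19035 (V = 9*(-2115) = -19035)
S(x) = -57/35 (S(x) = -1*57/35 = -57/35)
S(2*(-2)) - V = -57/35 - 1*(-19035) = -57/35 + 19035 = 666168/35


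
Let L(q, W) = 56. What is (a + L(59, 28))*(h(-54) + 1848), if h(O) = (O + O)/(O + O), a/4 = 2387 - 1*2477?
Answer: -562096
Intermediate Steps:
a = -360 (a = 4*(2387 - 1*2477) = 4*(2387 - 2477) = 4*(-90) = -360)
h(O) = 1 (h(O) = (2*O)/((2*O)) = (2*O)*(1/(2*O)) = 1)
(a + L(59, 28))*(h(-54) + 1848) = (-360 + 56)*(1 + 1848) = -304*1849 = -562096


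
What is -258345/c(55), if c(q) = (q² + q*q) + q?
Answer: -17223/407 ≈ -42.317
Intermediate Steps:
c(q) = q + 2*q² (c(q) = (q² + q²) + q = 2*q² + q = q + 2*q²)
-258345/c(55) = -258345*1/(55*(1 + 2*55)) = -258345*1/(55*(1 + 110)) = -258345/(55*111) = -258345/6105 = -258345*1/6105 = -17223/407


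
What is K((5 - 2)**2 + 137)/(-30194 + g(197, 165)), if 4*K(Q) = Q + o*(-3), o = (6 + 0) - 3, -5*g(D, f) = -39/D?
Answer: -134945/118964204 ≈ -0.0011343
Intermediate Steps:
g(D, f) = 39/(5*D) (g(D, f) = -(-39)/(5*D) = 39/(5*D))
o = 3 (o = 6 - 3 = 3)
K(Q) = -9/4 + Q/4 (K(Q) = (Q + 3*(-3))/4 = (Q - 9)/4 = (-9 + Q)/4 = -9/4 + Q/4)
K((5 - 2)**2 + 137)/(-30194 + g(197, 165)) = (-9/4 + ((5 - 2)**2 + 137)/4)/(-30194 + (39/5)/197) = (-9/4 + (3**2 + 137)/4)/(-30194 + (39/5)*(1/197)) = (-9/4 + (9 + 137)/4)/(-30194 + 39/985) = (-9/4 + (1/4)*146)/(-29741051/985) = (-9/4 + 73/2)*(-985/29741051) = (137/4)*(-985/29741051) = -134945/118964204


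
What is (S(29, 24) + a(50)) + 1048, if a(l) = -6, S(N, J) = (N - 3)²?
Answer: 1718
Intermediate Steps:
S(N, J) = (-3 + N)²
(S(29, 24) + a(50)) + 1048 = ((-3 + 29)² - 6) + 1048 = (26² - 6) + 1048 = (676 - 6) + 1048 = 670 + 1048 = 1718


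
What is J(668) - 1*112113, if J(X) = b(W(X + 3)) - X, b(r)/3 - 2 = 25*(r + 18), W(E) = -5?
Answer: -111800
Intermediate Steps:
b(r) = 1356 + 75*r (b(r) = 6 + 3*(25*(r + 18)) = 6 + 3*(25*(18 + r)) = 6 + 3*(450 + 25*r) = 6 + (1350 + 75*r) = 1356 + 75*r)
J(X) = 981 - X (J(X) = (1356 + 75*(-5)) - X = (1356 - 375) - X = 981 - X)
J(668) - 1*112113 = (981 - 1*668) - 1*112113 = (981 - 668) - 112113 = 313 - 112113 = -111800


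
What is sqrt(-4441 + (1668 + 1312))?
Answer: I*sqrt(1461) ≈ 38.223*I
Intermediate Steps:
sqrt(-4441 + (1668 + 1312)) = sqrt(-4441 + 2980) = sqrt(-1461) = I*sqrt(1461)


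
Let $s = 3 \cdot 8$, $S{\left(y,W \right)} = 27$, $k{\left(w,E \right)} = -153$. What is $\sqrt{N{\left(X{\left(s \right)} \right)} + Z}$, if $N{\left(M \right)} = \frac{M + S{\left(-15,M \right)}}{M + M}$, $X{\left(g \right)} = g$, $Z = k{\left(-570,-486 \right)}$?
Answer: $\frac{i \sqrt{2431}}{4} \approx 12.326 i$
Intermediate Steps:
$Z = -153$
$s = 24$
$N{\left(M \right)} = \frac{27 + M}{2 M}$ ($N{\left(M \right)} = \frac{M + 27}{M + M} = \frac{27 + M}{2 M}$)
$\sqrt{N{\left(X{\left(s \right)} \right)} + Z} = \sqrt{\frac{27 + 24}{2 \cdot 24} - 153} = \sqrt{\frac{1}{2} \cdot \frac{1}{24} \cdot 51 - 153} = \sqrt{\frac{17}{16} - 153} = \sqrt{- \frac{2431}{16}} = \frac{i \sqrt{2431}}{4}$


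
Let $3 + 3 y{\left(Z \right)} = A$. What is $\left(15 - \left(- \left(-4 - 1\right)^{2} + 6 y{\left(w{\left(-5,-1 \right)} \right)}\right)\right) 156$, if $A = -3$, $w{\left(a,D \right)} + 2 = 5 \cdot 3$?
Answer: $8112$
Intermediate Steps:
$w{\left(a,D \right)} = 13$ ($w{\left(a,D \right)} = -2 + 5 \cdot 3 = -2 + 15 = 13$)
$y{\left(Z \right)} = -2$ ($y{\left(Z \right)} = -1 + \frac{1}{3} \left(-3\right) = -1 - 1 = -2$)
$\left(15 - \left(- \left(-4 - 1\right)^{2} + 6 y{\left(w{\left(-5,-1 \right)} \right)}\right)\right) 156 = \left(15 - \left(-12 - \left(-4 - 1\right)^{2}\right)\right) 156 = \left(15 + \left(12 + \left(-5\right)^{2}\right)\right) 156 = \left(15 + \left(12 + 25\right)\right) 156 = \left(15 + 37\right) 156 = 52 \cdot 156 = 8112$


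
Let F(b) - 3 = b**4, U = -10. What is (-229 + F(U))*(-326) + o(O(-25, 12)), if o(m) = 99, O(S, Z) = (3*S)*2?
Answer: -3186225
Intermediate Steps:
F(b) = 3 + b**4
O(S, Z) = 6*S
(-229 + F(U))*(-326) + o(O(-25, 12)) = (-229 + (3 + (-10)**4))*(-326) + 99 = (-229 + (3 + 10000))*(-326) + 99 = (-229 + 10003)*(-326) + 99 = 9774*(-326) + 99 = -3186324 + 99 = -3186225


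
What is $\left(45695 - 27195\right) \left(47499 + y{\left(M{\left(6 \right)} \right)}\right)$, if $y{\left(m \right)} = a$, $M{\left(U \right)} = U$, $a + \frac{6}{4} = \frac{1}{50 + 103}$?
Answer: $\frac{134441692250}{153} \approx 8.787 \cdot 10^{8}$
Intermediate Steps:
$a = - \frac{457}{306}$ ($a = - \frac{3}{2} + \frac{1}{50 + 103} = - \frac{3}{2} + \frac{1}{153} = - \frac{457}{306} \approx -1.4935$)
$y{\left(m \right)} = - \frac{457}{306}$
$\left(45695 - 27195\right) \left(47499 + y{\left(M{\left(6 \right)} \right)}\right) = \left(45695 - 27195\right) \left(47499 - \frac{457}{306}\right) = 18500 \cdot \frac{14534237}{306} = \frac{134441692250}{153}$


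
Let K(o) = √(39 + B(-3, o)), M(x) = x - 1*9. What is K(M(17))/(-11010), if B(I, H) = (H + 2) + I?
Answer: -√46/11010 ≈ -0.00061602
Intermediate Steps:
M(x) = -9 + x (M(x) = x - 9 = -9 + x)
B(I, H) = 2 + H + I (B(I, H) = (2 + H) + I = 2 + H + I)
K(o) = √(38 + o) (K(o) = √(39 + (2 + o - 3)) = √(39 + (-1 + o)) = √(38 + o))
K(M(17))/(-11010) = √(38 + (-9 + 17))/(-11010) = √(38 + 8)*(-1/11010) = √46*(-1/11010) = -√46/11010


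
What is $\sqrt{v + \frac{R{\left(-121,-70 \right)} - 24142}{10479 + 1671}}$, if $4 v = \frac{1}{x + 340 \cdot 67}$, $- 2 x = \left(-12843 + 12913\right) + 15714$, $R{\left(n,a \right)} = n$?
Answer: $\frac{11 i \sqrt{66668311398}}{2009880} \approx 1.4131 i$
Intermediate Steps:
$x = -7892$ ($x = - \frac{\left(-12843 + 12913\right) + 15714}{2} = - \frac{70 + 15714}{2} = \left(- \frac{1}{2}\right) 15784 = -7892$)
$v = \frac{1}{59552}$ ($v = \frac{1}{4 \left(-7892 + 340 \cdot 67\right)} = \frac{1}{4 \left(-7892 + 22780\right)} = \frac{1}{4 \cdot 14888} = \frac{1}{4} \cdot \frac{1}{14888} = \frac{1}{59552} \approx 1.6792 \cdot 10^{-5}$)
$\sqrt{v + \frac{R{\left(-121,-70 \right)} - 24142}{10479 + 1671}} = \sqrt{\frac{1}{59552} + \frac{-121 - 24142}{10479 + 1671}} = \sqrt{\frac{1}{59552} - \frac{24263}{12150}} = \sqrt{- \frac{722449013}{361778400}} = \frac{11 i \sqrt{66668311398}}{2009880}$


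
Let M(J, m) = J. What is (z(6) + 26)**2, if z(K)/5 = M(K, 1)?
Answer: 3136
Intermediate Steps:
z(K) = 5*K
(z(6) + 26)**2 = (5*6 + 26)**2 = (30 + 26)**2 = 56**2 = 3136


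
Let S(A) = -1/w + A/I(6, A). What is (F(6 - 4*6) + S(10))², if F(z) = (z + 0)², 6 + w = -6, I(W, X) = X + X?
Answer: 15171025/144 ≈ 1.0535e+5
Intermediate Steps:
I(W, X) = 2*X
w = -12 (w = -6 - 6 = -12)
S(A) = 7/12 (S(A) = -1/(-12) + A/((2*A)) = -1*(-1/12) + A*(1/(2*A)) = 1/12 + ½ = 7/12)
F(z) = z²
(F(6 - 4*6) + S(10))² = ((6 - 4*6)² + 7/12)² = ((6 - 24)² + 7/12)² = ((-18)² + 7/12)² = (324 + 7/12)² = (3895/12)² = 15171025/144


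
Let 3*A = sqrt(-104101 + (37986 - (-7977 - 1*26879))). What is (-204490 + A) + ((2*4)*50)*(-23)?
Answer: -213690 + I*sqrt(31259)/3 ≈ -2.1369e+5 + 58.934*I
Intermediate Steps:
A = I*sqrt(31259)/3 (A = sqrt(-104101 + (37986 - (-7977 - 1*26879)))/3 = sqrt(-104101 + (37986 - (-7977 - 26879)))/3 = sqrt(-104101 + (37986 - 1*(-34856)))/3 = sqrt(-104101 + (37986 + 34856))/3 = sqrt(-104101 + 72842)/3 = sqrt(-31259)/3 = (I*sqrt(31259))/3 = I*sqrt(31259)/3 ≈ 58.934*I)
(-204490 + A) + ((2*4)*50)*(-23) = (-204490 + I*sqrt(31259)/3) + ((2*4)*50)*(-23) = (-204490 + I*sqrt(31259)/3) + (8*50)*(-23) = (-204490 + I*sqrt(31259)/3) + 400*(-23) = (-204490 + I*sqrt(31259)/3) - 9200 = -213690 + I*sqrt(31259)/3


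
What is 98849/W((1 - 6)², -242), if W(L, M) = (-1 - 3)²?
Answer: 98849/16 ≈ 6178.1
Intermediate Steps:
W(L, M) = 16 (W(L, M) = (-4)² = 16)
98849/W((1 - 6)², -242) = 98849/16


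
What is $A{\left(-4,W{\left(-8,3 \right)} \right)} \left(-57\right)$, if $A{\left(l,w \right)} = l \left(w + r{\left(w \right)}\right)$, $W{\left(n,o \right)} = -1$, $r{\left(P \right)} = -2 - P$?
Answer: $-456$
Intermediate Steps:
$A{\left(l,w \right)} = - 2 l$ ($A{\left(l,w \right)} = l \left(w - \left(2 + w\right)\right) = l \left(-2\right) = - 2 l$)
$A{\left(-4,W{\left(-8,3 \right)} \right)} \left(-57\right) = \left(-2\right) \left(-4\right) \left(-57\right) = 8 \left(-57\right) = -456$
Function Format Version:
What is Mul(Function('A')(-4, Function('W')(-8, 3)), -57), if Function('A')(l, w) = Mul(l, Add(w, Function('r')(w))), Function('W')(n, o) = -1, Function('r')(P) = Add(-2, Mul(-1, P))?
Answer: -456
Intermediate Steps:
Function('A')(l, w) = Mul(-2, l) (Function('A')(l, w) = Mul(l, Add(w, Add(-2, Mul(-1, w)))) = Mul(l, -2) = Mul(-2, l))
Mul(Function('A')(-4, Function('W')(-8, 3)), -57) = Mul(Mul(-2, -4), -57) = Mul(8, -57) = -456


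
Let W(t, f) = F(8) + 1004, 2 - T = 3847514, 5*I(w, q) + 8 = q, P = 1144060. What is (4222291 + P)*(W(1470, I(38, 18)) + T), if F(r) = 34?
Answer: -20641529596374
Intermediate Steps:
I(w, q) = -8/5 + q/5
T = -3847512 (T = 2 - 1*3847514 = 2 - 3847514 = -3847512)
W(t, f) = 1038 (W(t, f) = 34 + 1004 = 1038)
(4222291 + P)*(W(1470, I(38, 18)) + T) = (4222291 + 1144060)*(1038 - 3847512) = 5366351*(-3846474) = -20641529596374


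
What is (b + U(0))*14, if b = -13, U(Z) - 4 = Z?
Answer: -126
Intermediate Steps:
U(Z) = 4 + Z
(b + U(0))*14 = (-13 + (4 + 0))*14 = (-13 + 4)*14 = -9*14 = -126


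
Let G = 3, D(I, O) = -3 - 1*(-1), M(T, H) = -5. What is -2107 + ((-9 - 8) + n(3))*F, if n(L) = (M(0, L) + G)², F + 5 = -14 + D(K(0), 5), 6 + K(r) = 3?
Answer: -1834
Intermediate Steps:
K(r) = -3 (K(r) = -6 + 3 = -3)
D(I, O) = -2 (D(I, O) = -3 + 1 = -2)
F = -21 (F = -5 + (-14 - 2) = -5 - 16 = -21)
n(L) = 4 (n(L) = (-5 + 3)² = (-2)² = 4)
-2107 + ((-9 - 8) + n(3))*F = -2107 + ((-9 - 8) + 4)*(-21) = -2107 + (-17 + 4)*(-21) = -2107 - 13*(-21) = -2107 + 273 = -1834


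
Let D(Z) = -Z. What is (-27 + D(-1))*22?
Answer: -572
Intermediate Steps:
(-27 + D(-1))*22 = (-27 - 1*(-1))*22 = (-27 + 1)*22 = -26*22 = -572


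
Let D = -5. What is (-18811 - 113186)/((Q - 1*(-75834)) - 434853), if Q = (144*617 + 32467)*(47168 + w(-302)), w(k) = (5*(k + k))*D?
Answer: -43999/2517894467 ≈ -1.7475e-5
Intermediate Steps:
w(k) = -50*k (w(k) = (5*(k + k))*(-5) = (5*(2*k))*(-5) = (10*k)*(-5) = -50*k)
Q = 7554042420 (Q = (144*617 + 32467)*(47168 - 50*(-302)) = (88848 + 32467)*(47168 + 15100) = 121315*62268 = 7554042420)
(-18811 - 113186)/((Q - 1*(-75834)) - 434853) = (-18811 - 113186)/((7554042420 - 1*(-75834)) - 434853) = -131997/((7554042420 + 75834) - 434853) = -131997/(7554118254 - 434853) = -131997/7553683401 = -131997*1/7553683401 = -43999/2517894467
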